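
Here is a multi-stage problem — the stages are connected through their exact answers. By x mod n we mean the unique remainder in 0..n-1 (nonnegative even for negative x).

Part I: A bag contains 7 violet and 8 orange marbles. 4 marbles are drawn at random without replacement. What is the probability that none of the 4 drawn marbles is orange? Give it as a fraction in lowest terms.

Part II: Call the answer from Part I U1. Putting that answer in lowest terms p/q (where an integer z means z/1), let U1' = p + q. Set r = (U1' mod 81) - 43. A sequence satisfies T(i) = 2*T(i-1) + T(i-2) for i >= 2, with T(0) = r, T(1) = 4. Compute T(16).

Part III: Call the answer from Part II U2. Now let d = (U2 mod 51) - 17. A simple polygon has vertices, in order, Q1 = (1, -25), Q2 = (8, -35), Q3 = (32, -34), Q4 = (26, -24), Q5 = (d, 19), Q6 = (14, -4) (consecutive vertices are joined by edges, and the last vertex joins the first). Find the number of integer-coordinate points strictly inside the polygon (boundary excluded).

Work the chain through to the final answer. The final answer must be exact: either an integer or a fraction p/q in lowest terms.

Part I: total draws C(15,4) = 1365; favorable C(7,4) = 35; P = 1/39; answer 1/39
Part II: U1 = 1/39; threaded value p + q = 40; r = -3; T(2) = 2*(4) + 1*(-3) = 5; iterating: T(2)=5, T(3)=14, T(4)=33, T(5)=80, T(6)=193, T(7)=466, T(8)=1125, T(9)=2716, T(10)=6557, T(11)=15830, T(12)=38217, T(13)=92264, T(14)=222745, T(15)=537754, T(16)=1298253; answer 1298253
Part III: U2 = 1298253; d = 31; cross terms: (1*-35 - 8*-25)=165, (8*-34 - 32*-35)=848, (32*-24 - 26*-34)=116, (26*19 - 31*-24)=1238, (31*-4 - 14*19)=-390, (14*-25 - 1*-4)=-346; twice the area = |1631| = 1631; area = 1631/2; boundary points = 1 + 1 + 2 + 1 + 1 + 1 = 7; strictly interior points = area - boundary/2 + 1 = 813; answer 813

813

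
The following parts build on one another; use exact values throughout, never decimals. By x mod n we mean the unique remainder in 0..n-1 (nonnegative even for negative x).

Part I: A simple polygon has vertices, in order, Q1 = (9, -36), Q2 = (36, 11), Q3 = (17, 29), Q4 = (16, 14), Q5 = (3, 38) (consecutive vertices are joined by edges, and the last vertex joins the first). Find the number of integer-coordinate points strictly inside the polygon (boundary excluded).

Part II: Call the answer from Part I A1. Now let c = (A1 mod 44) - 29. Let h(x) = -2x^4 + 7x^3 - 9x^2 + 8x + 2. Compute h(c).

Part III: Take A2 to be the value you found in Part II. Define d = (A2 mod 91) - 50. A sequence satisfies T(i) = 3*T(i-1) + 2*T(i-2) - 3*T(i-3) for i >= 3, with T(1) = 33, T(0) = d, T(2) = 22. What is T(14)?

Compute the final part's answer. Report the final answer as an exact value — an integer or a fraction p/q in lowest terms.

Part I: cross terms: (9*11 - 36*-36)=1395, (36*29 - 17*11)=857, (17*14 - 16*29)=-226, (16*38 - 3*14)=566, (3*-36 - 9*38)=-450; twice the area = |2142| = 2142; area = 1071; boundary points = 1 + 1 + 1 + 1 + 2 = 6; strictly interior points = area - boundary/2 + 1 = 1069; answer 1069
Part II: A1 = 1069; c = -16; -2*(-16)^4 + 7*(-16)^3 - 9*(-16)^2 + 8*(-16)^1 + 2 = (-131072) + (-28672) + (-2304) + (-128) + (2) = -162174; answer -162174
Part III: A2 = -162174; d = 29; T(3) = 3*(22) + 2*(33) - 3*(29) = 45; iterating: T(3)=45, T(4)=80, T(5)=264, T(6)=817, T(7)=2739, T(8)=9059, T(9)=30204, T(10)=100513, T(11)=334770, T(12)=1114724, T(13)=3712173, T(14)=12361657; answer 12361657

12361657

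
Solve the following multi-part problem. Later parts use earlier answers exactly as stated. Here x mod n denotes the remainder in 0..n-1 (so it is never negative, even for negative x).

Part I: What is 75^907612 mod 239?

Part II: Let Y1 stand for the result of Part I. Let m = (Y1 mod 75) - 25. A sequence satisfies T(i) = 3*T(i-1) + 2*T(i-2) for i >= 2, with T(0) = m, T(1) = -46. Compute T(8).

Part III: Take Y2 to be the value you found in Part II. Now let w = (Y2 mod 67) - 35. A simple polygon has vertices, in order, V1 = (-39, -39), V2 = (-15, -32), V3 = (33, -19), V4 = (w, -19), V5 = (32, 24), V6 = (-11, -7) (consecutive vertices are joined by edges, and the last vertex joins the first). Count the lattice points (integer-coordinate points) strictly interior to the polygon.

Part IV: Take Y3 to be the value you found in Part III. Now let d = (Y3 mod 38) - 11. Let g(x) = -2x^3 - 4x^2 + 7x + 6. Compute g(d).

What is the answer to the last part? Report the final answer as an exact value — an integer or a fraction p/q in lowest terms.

Part I: squarings mod 239: 75^1=75, 75^2=128, 75^4=132, 75^8=216, 75^16=51, 75^32=211, 75^64=67, 75^128=187, 75^256=75, 75^512=128, 75^1024=132, 75^2048=216, 75^4096=51, 75^8192=211, 75^16384=67, 75^32768=187, 75^65536=75, 75^131072=128, 75^262144=132, 75^524288=216; 75^907612 = 75^4 * 75^8 * 75^16 * 75^64 * 75^256 * 75^2048 * 75^4096 * 75^16384 * 75^32768 * 75^65536 * 75^262144 * 75^524288 = 51 (mod 239); answer 51
Part II: Y1 = 51; m = 26; T(2) = 3*(-46) + 2*(26) = -86; iterating: T(2)=-86, T(3)=-350, T(4)=-1222, T(5)=-4366, T(6)=-15542, T(7)=-55358, T(8)=-197158; answer -197158
Part III: Y2 = -197158; w = -12; cross terms: (-39*-32 - -15*-39)=663, (-15*-19 - 33*-32)=1341, (33*-19 - -12*-19)=-855, (-12*24 - 32*-19)=320, (32*-7 - -11*24)=40, (-11*-39 - -39*-7)=156; twice the area = |1665| = 1665; area = 1665/2; boundary points = 1 + 1 + 45 + 1 + 1 + 4 = 53; strictly interior points = area - boundary/2 + 1 = 807; answer 807
Part IV: Y3 = 807; d = -2; -2*(-2)^3 - 4*(-2)^2 + 7*(-2)^1 + 6 = (16) + (-16) + (-14) + (6) = -8; answer -8

-8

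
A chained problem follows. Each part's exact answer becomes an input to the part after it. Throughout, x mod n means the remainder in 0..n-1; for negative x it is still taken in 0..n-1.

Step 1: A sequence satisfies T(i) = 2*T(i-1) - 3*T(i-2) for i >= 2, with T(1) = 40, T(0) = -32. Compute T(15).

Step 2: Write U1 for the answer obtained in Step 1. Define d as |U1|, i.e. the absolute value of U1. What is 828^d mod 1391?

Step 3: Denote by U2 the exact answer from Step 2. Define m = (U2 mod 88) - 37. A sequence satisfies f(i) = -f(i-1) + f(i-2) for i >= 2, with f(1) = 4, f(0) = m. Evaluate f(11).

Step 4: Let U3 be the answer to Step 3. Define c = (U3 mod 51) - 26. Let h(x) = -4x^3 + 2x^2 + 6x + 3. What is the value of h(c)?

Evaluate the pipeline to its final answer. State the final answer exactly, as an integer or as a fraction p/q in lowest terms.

-12957

Step 1: T(2) = 2*(40) - 3*(-32) = 176; iterating: T(2)=176, T(3)=232, T(4)=-64, T(5)=-824, T(6)=-1456, T(7)=-440, T(8)=3488, T(9)=8296, T(10)=6128, T(11)=-12632, T(12)=-43648, T(13)=-49400, T(14)=32144, T(15)=212488; answer 212488
Step 2: U1 = 212488; d = 212488; squarings mod 1391: 828^1=828, 828^2=1212, 828^4=48, 828^8=913, 828^16=360, 828^32=237, 828^64=529, 828^128=250, 828^256=1296, 828^512=679, 828^1024=620, 828^2048=484, 828^4096=568, 828^8192=1303, 828^16384=789, 828^32768=744, 828^65536=1309, 828^131072=1160; 828^212488 = 828^8 * 828^512 * 828^1024 * 828^2048 * 828^4096 * 828^8192 * 828^65536 * 828^131072 = 529 (mod 1391); answer 529
Step 3: U2 = 529; m = -36; f(2) = -1*(4) + 1*(-36) = -40; iterating: f(2)=-40, f(3)=44, f(4)=-84, f(5)=128, f(6)=-212, f(7)=340, f(8)=-552, f(9)=892, f(10)=-1444, f(11)=2336; answer 2336
Step 4: U3 = 2336; c = 15; -4*(15)^3 + 2*(15)^2 + 6*(15)^1 + 3 = (-13500) + (450) + (90) + (3) = -12957; answer -12957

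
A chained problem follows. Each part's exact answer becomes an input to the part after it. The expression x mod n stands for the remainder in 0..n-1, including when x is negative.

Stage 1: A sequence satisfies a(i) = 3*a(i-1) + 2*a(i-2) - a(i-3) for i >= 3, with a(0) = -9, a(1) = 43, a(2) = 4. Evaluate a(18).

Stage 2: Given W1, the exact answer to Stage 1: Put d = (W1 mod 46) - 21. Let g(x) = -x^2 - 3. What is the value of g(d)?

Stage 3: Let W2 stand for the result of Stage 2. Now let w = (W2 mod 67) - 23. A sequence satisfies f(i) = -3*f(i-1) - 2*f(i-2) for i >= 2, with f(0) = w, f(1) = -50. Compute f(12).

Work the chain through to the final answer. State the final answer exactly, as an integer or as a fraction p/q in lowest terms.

Stage 1: a(3) = 3*(4) + 2*(43) - 1*(-9) = 107; iterating: a(3)=107, a(4)=286, a(5)=1068, a(6)=3669, a(7)=12857, a(8)=44841, a(9)=156568, a(10)=546529, a(11)=1907882, a(12)=6660136, a(13)=23249643, a(14)=81161319, a(15)=283323107, a(16)=989042316, a(17)=3452611843, a(18)=12052597054; answer 12052597054
Stage 2: W1 = 12052597054; d = -1; -1*(-1)^2 - 3 = (-1) + (-3) = -4; answer -4
Stage 3: W2 = -4; w = 40; f(2) = -3*(-50) - 2*(40) = 70; iterating: f(2)=70, f(3)=-110, f(4)=190, f(5)=-350, f(6)=670, f(7)=-1310, f(8)=2590, f(9)=-5150, f(10)=10270, f(11)=-20510, f(12)=40990; answer 40990

40990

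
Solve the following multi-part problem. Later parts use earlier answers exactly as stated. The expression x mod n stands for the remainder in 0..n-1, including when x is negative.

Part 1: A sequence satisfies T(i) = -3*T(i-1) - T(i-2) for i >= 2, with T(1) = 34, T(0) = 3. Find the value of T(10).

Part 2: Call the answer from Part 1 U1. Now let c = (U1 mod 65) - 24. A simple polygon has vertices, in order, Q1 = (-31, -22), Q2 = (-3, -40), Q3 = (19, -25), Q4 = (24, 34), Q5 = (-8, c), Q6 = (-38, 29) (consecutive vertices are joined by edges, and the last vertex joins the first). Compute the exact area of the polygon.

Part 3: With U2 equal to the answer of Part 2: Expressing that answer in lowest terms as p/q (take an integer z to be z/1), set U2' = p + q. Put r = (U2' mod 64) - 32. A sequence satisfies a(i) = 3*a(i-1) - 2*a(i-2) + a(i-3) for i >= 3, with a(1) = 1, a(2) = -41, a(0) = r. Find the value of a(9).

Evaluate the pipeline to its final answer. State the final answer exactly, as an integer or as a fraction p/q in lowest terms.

Part 1: T(2) = -3*(34) - 1*(3) = -105; iterating: T(2)=-105, T(3)=281, T(4)=-738, T(5)=1933, T(6)=-5061, T(7)=13250, T(8)=-34689, T(9)=90817, T(10)=-237762; answer -237762
Part 2: U1 = -237762; c = -16; cross terms: (-31*-40 - -3*-22)=1174, (-3*-25 - 19*-40)=835, (19*34 - 24*-25)=1246, (24*-16 - -8*34)=-112, (-8*29 - -38*-16)=-840, (-38*-22 - -31*29)=1735; twice the area = |4038| = 4038; area = 2019; answer 2019
Part 3: U2 = 2019; threaded value p + q = 2020; r = 4; a(3) = 3*(-41) - 2*(1) + 1*(4) = -121; iterating: a(3)=-121, a(4)=-280, a(5)=-639, a(6)=-1478, a(7)=-3436, a(8)=-7991, a(9)=-18579; answer -18579

-18579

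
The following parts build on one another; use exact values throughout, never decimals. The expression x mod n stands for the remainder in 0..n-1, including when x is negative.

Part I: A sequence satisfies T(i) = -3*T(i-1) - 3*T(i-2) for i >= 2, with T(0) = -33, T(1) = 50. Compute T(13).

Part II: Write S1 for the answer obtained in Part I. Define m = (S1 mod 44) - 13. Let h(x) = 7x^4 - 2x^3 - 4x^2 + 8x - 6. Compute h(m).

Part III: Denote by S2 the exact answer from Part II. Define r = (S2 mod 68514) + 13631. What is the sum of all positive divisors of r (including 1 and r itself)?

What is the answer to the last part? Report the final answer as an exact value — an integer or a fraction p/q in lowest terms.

Part I: T(2) = -3*(50) - 3*(-33) = -51; iterating: T(2)=-51, T(3)=3, T(4)=144, T(5)=-441, T(6)=891, T(7)=-1350, T(8)=1377, T(9)=-81, T(10)=-3888, T(11)=11907, T(12)=-24057, T(13)=36450; answer 36450
Part II: S1 = 36450; m = 5; 7*(5)^4 - 2*(5)^3 - 4*(5)^2 + 8*(5)^1 - 6 = (4375) + (-250) + (-100) + (40) + (-6) = 4059; answer 4059
Part III: S2 = 4059; r = 17690; 17690 = 2 * 5 * 29 * 61; sigma = (1 + 2) * (1 + 5) * (1 + 29) * (1 + 61) = 3 * 6 * 30 * 62 = 33480; answer 33480

33480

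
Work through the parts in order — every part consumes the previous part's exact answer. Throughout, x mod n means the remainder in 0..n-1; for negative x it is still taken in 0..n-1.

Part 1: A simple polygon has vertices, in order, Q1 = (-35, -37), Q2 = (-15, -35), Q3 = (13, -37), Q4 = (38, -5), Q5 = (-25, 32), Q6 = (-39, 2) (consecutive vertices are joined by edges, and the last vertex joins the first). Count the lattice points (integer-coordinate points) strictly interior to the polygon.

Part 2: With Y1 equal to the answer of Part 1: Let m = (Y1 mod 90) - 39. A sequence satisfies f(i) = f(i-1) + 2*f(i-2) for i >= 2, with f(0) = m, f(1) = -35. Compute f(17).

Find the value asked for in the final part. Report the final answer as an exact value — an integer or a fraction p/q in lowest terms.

Part 1: cross terms: (-35*-35 - -15*-37)=670, (-15*-37 - 13*-35)=1010, (13*-5 - 38*-37)=1341, (38*32 - -25*-5)=1091, (-25*2 - -39*32)=1198, (-39*-37 - -35*2)=1513; twice the area = |6823| = 6823; area = 6823/2; boundary points = 2 + 2 + 1 + 1 + 2 + 1 = 9; strictly interior points = area - boundary/2 + 1 = 3408; answer 3408
Part 2: Y1 = 3408; m = 39; f(2) = 1*(-35) + 2*(39) = 43; iterating: f(2)=43, f(3)=-27, f(4)=59, f(5)=5, f(6)=123, f(7)=133, f(8)=379, f(9)=645, f(10)=1403, f(11)=2693, f(12)=5499, f(13)=10885, f(14)=21883, f(15)=43653, f(16)=87419, f(17)=174725; answer 174725

174725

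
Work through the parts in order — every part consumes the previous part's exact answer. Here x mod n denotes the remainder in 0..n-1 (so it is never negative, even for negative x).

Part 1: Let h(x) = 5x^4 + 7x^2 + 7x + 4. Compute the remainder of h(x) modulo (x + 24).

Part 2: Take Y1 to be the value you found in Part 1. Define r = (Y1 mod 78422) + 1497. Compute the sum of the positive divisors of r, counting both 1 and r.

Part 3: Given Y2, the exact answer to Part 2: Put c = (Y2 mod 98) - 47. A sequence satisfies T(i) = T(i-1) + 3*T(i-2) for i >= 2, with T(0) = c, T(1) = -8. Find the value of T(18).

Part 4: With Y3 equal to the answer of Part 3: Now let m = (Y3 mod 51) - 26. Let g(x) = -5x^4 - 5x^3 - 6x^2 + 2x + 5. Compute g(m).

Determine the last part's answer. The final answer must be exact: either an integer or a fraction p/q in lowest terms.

Part 1: remainder = value at the root: 5*(-24)^4 + 7*(-24)^2 + 7*(-24)^1 + 4 = (1658880) + (4032) + (-168) + (4) = 1662748; answer 1662748
Part 2: Y1 = 1662748; r = 17383; 17383 is prime, so its only divisors are 1 and 17383; sigma = 1 + 17383 = 17384; answer 17384
Part 3: Y2 = 17384; c = -9; T(2) = 1*(-8) + 3*(-9) = -35; iterating: T(2)=-35, T(3)=-59, T(4)=-164, T(5)=-341, T(6)=-833, T(7)=-1856, T(8)=-4355, T(9)=-9923, T(10)=-22988, T(11)=-52757, T(12)=-121721, T(13)=-279992, T(14)=-645155, T(15)=-1485131, T(16)=-3420596, T(17)=-7875989, T(18)=-18137777; answer -18137777
Part 4: Y3 = -18137777; m = -10; -5*(-10)^4 - 5*(-10)^3 - 6*(-10)^2 + 2*(-10)^1 + 5 = (-50000) + (5000) + (-600) + (-20) + (5) = -45615; answer -45615

-45615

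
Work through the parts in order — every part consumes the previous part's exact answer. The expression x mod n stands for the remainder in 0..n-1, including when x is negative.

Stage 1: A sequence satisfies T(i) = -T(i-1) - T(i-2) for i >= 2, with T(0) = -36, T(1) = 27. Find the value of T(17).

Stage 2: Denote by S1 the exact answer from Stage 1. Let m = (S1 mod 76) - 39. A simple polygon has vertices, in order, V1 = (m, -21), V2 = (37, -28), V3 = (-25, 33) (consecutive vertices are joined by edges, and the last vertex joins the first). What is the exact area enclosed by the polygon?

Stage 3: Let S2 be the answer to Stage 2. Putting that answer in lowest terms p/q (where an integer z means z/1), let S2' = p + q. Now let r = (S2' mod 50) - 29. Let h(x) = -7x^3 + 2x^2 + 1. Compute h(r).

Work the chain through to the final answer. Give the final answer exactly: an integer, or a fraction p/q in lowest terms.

Stage 1: T(2) = -1*(27) - 1*(-36) = 9; iterating: T(2)=9, T(3)=-36, T(4)=27, T(5)=9, T(6)=-36, T(7)=27, T(8)=9, T(9)=-36, T(10)=27, T(11)=9, T(12)=-36, T(13)=27, T(14)=9, T(15)=-36, T(16)=27, T(17)=9; answer 9
Stage 2: S1 = 9; m = -30; cross terms: (-30*-28 - 37*-21)=1617, (37*33 - -25*-28)=521, (-25*-21 - -30*33)=1515; twice the area = |3653| = 3653; area = 3653/2; answer 3653/2
Stage 3: S2 = 3653/2; threaded value p + q = 3655; r = -24; -7*(-24)^3 + 2*(-24)^2 + 1 = (96768) + (1152) + (1) = 97921; answer 97921

97921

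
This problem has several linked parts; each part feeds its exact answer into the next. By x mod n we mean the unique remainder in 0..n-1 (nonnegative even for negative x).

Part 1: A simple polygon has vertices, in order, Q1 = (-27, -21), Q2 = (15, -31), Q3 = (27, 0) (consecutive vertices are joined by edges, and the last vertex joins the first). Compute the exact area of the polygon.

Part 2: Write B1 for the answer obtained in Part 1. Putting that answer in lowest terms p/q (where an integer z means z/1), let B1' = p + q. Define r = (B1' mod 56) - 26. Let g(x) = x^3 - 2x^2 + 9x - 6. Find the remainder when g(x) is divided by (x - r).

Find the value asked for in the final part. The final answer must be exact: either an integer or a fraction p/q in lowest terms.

2472

Part 1: cross terms: (-27*-31 - 15*-21)=1152, (15*0 - 27*-31)=837, (27*-21 - -27*0)=-567; twice the area = |1422| = 1422; area = 711; answer 711
Part 2: B1 = 711; threaded value p + q = 712; r = 14; remainder = value at the root: 1*(14)^3 - 2*(14)^2 + 9*(14)^1 - 6 = (2744) + (-392) + (126) + (-6) = 2472; answer 2472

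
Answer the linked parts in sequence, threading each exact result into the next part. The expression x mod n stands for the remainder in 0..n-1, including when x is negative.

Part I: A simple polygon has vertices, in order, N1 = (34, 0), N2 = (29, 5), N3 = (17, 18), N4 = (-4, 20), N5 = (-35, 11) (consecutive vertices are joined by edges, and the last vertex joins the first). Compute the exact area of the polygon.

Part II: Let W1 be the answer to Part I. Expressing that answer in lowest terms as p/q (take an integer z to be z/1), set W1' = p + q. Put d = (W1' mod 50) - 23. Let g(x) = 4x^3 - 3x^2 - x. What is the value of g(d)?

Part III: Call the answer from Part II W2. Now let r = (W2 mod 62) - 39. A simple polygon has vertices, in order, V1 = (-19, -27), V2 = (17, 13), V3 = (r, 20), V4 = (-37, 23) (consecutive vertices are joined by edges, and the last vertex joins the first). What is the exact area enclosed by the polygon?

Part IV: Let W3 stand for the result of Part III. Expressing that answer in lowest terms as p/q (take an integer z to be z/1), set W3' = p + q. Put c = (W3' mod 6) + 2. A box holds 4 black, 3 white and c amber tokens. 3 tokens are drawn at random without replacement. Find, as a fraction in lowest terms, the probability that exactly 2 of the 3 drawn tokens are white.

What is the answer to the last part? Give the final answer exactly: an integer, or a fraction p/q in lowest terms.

Part I: cross terms: (34*5 - 29*0)=170, (29*18 - 17*5)=437, (17*20 - -4*18)=412, (-4*11 - -35*20)=656, (-35*0 - 34*11)=-374; twice the area = |1301| = 1301; area = 1301/2; answer 1301/2
Part II: W1 = 1301/2; threaded value p + q = 1303; d = -20; 4*(-20)^3 - 3*(-20)^2 - 1*(-20)^1 = (-32000) + (-1200) + (20) = -33180; answer -33180
Part III: W2 = -33180; r = 13; cross terms: (-19*13 - 17*-27)=212, (17*20 - 13*13)=171, (13*23 - -37*20)=1039, (-37*-27 - -19*23)=1436; twice the area = |2858| = 2858; area = 1429; answer 1429
Part IV: W3 = 1429; threaded value p + q = 1430; c = 4; total draws C(11,3) = 165; favorable C(3,2)*C(8,1) = 24; P = 8/55; answer 8/55

8/55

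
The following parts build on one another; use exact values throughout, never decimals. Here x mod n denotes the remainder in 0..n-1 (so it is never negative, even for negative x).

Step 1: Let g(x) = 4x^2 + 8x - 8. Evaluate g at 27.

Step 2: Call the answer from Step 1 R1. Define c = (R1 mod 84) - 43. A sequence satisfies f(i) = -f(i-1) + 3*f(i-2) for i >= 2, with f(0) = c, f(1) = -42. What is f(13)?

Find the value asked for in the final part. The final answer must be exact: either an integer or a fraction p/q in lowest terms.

Step 1: 4*(27)^2 + 8*(27)^1 - 8 = (2916) + (216) + (-8) = 3124; answer 3124
Step 2: R1 = 3124; c = -27; f(2) = -1*(-42) + 3*(-27) = -39; iterating: f(2)=-39, f(3)=-87, f(4)=-30, f(5)=-231, f(6)=141, f(7)=-834, f(8)=1257, f(9)=-3759, f(10)=7530, f(11)=-18807, f(12)=41397, f(13)=-97818; answer -97818

-97818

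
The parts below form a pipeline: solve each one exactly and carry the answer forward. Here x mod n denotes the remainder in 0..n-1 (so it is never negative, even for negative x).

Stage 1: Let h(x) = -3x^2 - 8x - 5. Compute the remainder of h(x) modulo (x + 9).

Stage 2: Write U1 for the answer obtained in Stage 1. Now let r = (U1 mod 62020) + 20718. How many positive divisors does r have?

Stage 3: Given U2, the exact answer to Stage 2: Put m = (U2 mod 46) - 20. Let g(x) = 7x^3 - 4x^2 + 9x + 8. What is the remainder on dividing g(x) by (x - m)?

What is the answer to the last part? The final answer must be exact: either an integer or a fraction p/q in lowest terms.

Stage 1: remainder = value at the root: -3*(-9)^2 - 8*(-9)^1 - 5 = (-243) + (72) + (-5) = -176; answer -176
Stage 2: U1 = -176; r = 82562; 82562 = 2 * 41281; number of divisors = (1+1) * (1+1) = 4; answer 4
Stage 3: U2 = 4; m = -16; remainder = value at the root: 7*(-16)^3 - 4*(-16)^2 + 9*(-16)^1 + 8 = (-28672) + (-1024) + (-144) + (8) = -29832; answer -29832

-29832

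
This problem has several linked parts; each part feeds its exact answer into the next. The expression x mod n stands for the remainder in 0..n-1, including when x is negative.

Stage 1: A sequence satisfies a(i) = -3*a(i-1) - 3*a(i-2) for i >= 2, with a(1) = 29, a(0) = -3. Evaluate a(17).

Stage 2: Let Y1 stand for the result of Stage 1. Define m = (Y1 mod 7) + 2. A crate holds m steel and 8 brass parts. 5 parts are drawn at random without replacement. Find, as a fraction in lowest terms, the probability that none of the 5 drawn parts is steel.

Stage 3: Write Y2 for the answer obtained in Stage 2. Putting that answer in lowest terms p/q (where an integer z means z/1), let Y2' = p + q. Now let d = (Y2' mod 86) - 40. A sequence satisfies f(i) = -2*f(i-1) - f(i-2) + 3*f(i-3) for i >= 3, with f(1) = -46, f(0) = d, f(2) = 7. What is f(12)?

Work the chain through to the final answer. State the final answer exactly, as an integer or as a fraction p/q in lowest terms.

Stage 1: a(2) = -3*(29) - 3*(-3) = -78; iterating: a(2)=-78, a(3)=147, a(4)=-207, a(5)=180, a(6)=81, a(7)=-783, a(8)=2106, a(9)=-3969, a(10)=5589, a(11)=-4860, a(12)=-2187, a(13)=21141, a(14)=-56862, a(15)=107163, a(16)=-150903, a(17)=131220; answer 131220
Stage 2: Y1 = 131220; m = 7; total draws C(15,5) = 3003; favorable C(8,5) = 56; P = 8/429; answer 8/429
Stage 3: Y2 = 8/429; threaded value p + q = 437; d = -33; f(3) = -2*(7) - 1*(-46) + 3*(-33) = -67; iterating: f(3)=-67, f(4)=-11, f(5)=110, f(6)=-410, f(7)=677, f(8)=-614, f(9)=-679, f(10)=4003, f(11)=-9169, f(12)=12298; answer 12298

12298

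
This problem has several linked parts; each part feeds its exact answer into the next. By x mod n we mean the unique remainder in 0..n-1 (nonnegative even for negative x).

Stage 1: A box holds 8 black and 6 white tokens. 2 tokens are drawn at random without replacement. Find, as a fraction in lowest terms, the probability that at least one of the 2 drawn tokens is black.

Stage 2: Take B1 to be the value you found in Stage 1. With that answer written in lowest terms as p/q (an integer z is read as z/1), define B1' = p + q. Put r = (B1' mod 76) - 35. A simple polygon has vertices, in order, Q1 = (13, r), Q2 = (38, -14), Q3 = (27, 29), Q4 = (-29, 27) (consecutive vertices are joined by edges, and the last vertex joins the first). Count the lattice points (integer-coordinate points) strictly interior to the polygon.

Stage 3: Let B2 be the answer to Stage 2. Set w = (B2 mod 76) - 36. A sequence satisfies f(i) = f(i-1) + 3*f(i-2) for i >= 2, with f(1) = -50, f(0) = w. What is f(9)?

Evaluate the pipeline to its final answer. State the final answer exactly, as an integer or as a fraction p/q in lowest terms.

-31259

Stage 1: total draws C(14,2) = 91; complement C(6,2) = 15; favorable 91 - 15 = 76; P = 76/91; answer 76/91
Stage 2: B1 = 76/91; threaded value p + q = 167; r = -20; cross terms: (13*-14 - 38*-20)=578, (38*29 - 27*-14)=1480, (27*27 - -29*29)=1570, (-29*-20 - 13*27)=229; twice the area = |3857| = 3857; area = 3857/2; boundary points = 1 + 1 + 2 + 1 = 5; strictly interior points = area - boundary/2 + 1 = 1927; answer 1927
Stage 3: B2 = 1927; w = -9; f(2) = 1*(-50) + 3*(-9) = -77; iterating: f(2)=-77, f(3)=-227, f(4)=-458, f(5)=-1139, f(6)=-2513, f(7)=-5930, f(8)=-13469, f(9)=-31259; answer -31259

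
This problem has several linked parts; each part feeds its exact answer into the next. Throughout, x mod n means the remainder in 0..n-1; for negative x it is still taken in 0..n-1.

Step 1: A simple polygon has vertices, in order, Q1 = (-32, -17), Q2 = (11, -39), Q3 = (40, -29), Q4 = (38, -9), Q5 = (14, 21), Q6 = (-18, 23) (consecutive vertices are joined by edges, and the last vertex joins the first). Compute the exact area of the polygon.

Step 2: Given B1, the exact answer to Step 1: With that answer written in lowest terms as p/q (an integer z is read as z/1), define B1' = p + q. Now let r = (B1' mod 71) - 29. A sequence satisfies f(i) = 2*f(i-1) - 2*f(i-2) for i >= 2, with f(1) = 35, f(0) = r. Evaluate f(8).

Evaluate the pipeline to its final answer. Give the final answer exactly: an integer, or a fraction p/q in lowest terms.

Step 1: cross terms: (-32*-39 - 11*-17)=1435, (11*-29 - 40*-39)=1241, (40*-9 - 38*-29)=742, (38*21 - 14*-9)=924, (14*23 - -18*21)=700, (-18*-17 - -32*23)=1042; twice the area = |6084| = 6084; area = 3042; answer 3042
Step 2: B1 = 3042; threaded value p + q = 3043; r = 32; f(2) = 2*(35) - 2*(32) = 6; iterating: f(2)=6, f(3)=-58, f(4)=-128, f(5)=-140, f(6)=-24, f(7)=232, f(8)=512; answer 512

512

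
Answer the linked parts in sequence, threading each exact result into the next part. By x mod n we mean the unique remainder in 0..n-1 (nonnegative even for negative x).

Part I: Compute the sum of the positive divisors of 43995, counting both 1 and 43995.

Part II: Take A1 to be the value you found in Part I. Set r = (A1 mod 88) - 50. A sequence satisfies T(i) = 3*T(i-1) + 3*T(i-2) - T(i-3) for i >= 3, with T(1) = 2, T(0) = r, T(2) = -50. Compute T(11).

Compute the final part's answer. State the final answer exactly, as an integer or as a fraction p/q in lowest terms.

-5216638

Part I: 43995 = 3 * 5 * 7 * 419; sigma = (1 + 3) * (1 + 5) * (1 + 7) * (1 + 419) = 4 * 6 * 8 * 420 = 80640; answer 80640
Part II: A1 = 80640; r = -18; T(3) = 3*(-50) + 3*(2) - 1*(-18) = -126; iterating: T(3)=-126, T(4)=-530, T(5)=-1918, T(6)=-7218, T(7)=-26878, T(8)=-100370, T(9)=-374526, T(10)=-1397810, T(11)=-5216638; answer -5216638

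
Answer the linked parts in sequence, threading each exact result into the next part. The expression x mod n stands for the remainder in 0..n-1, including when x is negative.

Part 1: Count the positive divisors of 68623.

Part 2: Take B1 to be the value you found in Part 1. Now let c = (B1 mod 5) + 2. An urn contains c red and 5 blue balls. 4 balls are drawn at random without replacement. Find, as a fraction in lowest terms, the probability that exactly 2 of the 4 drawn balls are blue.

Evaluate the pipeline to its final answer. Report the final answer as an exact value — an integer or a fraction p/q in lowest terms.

5/11

Part 1: 68623 = 163 * 421; number of divisors = (1+1) * (1+1) = 4; answer 4
Part 2: B1 = 4; c = 6; total draws C(11,4) = 330; favorable C(5,2)*C(6,2) = 150; P = 5/11; answer 5/11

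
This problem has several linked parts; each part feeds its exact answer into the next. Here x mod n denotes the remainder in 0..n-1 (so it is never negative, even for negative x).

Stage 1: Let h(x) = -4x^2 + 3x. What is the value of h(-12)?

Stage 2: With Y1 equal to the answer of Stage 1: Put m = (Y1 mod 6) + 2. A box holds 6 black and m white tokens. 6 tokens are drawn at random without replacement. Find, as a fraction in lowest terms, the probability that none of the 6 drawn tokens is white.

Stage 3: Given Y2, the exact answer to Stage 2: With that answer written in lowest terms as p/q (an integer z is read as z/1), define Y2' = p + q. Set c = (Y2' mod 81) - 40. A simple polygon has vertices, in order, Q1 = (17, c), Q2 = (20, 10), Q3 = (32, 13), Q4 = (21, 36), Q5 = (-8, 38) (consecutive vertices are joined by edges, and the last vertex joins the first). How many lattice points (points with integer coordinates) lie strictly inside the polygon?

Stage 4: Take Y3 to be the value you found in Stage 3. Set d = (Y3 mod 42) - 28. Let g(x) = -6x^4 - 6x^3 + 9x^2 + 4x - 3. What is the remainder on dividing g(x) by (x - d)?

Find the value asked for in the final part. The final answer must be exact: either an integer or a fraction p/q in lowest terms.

-258

Stage 1: -4*(-12)^2 + 3*(-12)^1 = (-576) + (-36) = -612; answer -612
Stage 2: Y1 = -612; m = 2; total draws C(8,6) = 28; favorable C(6,6) = 1; P = 1/28; answer 1/28
Stage 3: Y2 = 1/28; threaded value p + q = 29; c = -11; cross terms: (17*10 - 20*-11)=390, (20*13 - 32*10)=-60, (32*36 - 21*13)=879, (21*38 - -8*36)=1086, (-8*-11 - 17*38)=-558; twice the area = |1737| = 1737; area = 1737/2; boundary points = 3 + 3 + 1 + 1 + 1 = 9; strictly interior points = area - boundary/2 + 1 = 865; answer 865
Stage 4: Y3 = 865; d = -3; remainder = value at the root: -6*(-3)^4 - 6*(-3)^3 + 9*(-3)^2 + 4*(-3)^1 - 3 = (-486) + (162) + (81) + (-12) + (-3) = -258; answer -258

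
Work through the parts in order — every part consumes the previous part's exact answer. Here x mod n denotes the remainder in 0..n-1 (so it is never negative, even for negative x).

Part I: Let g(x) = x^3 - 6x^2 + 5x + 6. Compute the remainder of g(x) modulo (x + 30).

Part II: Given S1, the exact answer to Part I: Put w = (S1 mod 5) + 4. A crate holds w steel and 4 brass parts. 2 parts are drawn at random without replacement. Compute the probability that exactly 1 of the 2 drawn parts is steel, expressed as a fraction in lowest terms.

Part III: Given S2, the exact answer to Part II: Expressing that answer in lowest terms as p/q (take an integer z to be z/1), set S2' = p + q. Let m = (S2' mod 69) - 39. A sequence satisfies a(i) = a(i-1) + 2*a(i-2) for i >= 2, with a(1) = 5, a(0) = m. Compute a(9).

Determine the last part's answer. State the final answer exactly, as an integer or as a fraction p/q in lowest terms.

Part I: remainder = value at the root: 1*(-30)^3 - 6*(-30)^2 + 5*(-30)^1 + 6 = (-27000) + (-5400) + (-150) + (6) = -32544; answer -32544
Part II: S1 = -32544; w = 5; total draws C(9,2) = 36; favorable C(5,1)*C(4,1) = 20; P = 5/9; answer 5/9
Part III: S2 = 5/9; threaded value p + q = 14; m = -25; a(2) = 1*(5) + 2*(-25) = -45; iterating: a(2)=-45, a(3)=-35, a(4)=-125, a(5)=-195, a(6)=-445, a(7)=-835, a(8)=-1725, a(9)=-3395; answer -3395

-3395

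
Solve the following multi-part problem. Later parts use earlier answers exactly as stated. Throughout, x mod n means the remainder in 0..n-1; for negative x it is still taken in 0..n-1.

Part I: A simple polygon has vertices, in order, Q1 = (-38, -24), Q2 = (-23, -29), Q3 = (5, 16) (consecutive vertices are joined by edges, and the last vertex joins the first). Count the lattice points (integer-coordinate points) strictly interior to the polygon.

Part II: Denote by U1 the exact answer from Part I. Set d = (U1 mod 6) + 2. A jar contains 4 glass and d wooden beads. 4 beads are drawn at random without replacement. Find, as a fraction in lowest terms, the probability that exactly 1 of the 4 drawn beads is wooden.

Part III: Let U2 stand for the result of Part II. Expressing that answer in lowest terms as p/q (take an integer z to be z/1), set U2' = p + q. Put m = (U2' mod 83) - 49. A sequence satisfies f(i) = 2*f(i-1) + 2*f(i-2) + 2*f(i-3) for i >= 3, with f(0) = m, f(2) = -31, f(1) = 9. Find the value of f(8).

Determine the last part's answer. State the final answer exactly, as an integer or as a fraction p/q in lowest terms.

Part I: cross terms: (-38*-29 - -23*-24)=550, (-23*16 - 5*-29)=-223, (5*-24 - -38*16)=488; twice the area = |815| = 815; area = 815/2; boundary points = 5 + 1 + 1 = 7; strictly interior points = area - boundary/2 + 1 = 405; answer 405
Part II: U1 = 405; d = 5; total draws C(9,4) = 126; favorable C(5,1)*C(4,3) = 20; P = 10/63; answer 10/63
Part III: U2 = 10/63; threaded value p + q = 73; m = 24; f(3) = 2*(-31) + 2*(9) + 2*(24) = 4; iterating: f(3)=4, f(4)=-36, f(5)=-126, f(6)=-316, f(7)=-956, f(8)=-2796; answer -2796

-2796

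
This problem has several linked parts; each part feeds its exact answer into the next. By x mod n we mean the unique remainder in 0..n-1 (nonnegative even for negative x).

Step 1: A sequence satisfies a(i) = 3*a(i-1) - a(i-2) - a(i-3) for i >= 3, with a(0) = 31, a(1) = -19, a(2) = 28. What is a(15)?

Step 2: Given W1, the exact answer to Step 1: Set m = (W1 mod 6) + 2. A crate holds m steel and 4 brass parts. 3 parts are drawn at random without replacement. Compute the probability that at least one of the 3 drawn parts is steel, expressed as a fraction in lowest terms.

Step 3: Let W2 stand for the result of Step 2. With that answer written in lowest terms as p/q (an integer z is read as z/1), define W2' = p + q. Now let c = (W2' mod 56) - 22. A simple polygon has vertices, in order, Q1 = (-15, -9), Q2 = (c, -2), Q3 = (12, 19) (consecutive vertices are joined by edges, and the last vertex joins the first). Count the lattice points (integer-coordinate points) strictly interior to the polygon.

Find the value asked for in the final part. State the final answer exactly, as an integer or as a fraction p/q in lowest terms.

150

Step 1: a(3) = 3*(28) - 1*(-19) - 1*(31) = 72; iterating: a(3)=72, a(4)=207, a(5)=521, a(6)=1284, a(7)=3124, a(8)=7567, a(9)=18293, a(10)=44188, a(11)=106704, a(12)=257631, a(13)=622001, a(14)=1501668, a(15)=3625372; answer 3625372
Step 2: W1 = 3625372; m = 6; total draws C(10,3) = 120; complement C(4,3) = 4; favorable 120 - 4 = 116; P = 29/30; answer 29/30
Step 3: W2 = 29/30; threaded value p + q = 59; c = -19; cross terms: (-15*-2 - -19*-9)=-141, (-19*19 - 12*-2)=-337, (12*-9 - -15*19)=177; twice the area = |-301| = 301; area = 301/2; boundary points = 1 + 1 + 1 = 3; strictly interior points = area - boundary/2 + 1 = 150; answer 150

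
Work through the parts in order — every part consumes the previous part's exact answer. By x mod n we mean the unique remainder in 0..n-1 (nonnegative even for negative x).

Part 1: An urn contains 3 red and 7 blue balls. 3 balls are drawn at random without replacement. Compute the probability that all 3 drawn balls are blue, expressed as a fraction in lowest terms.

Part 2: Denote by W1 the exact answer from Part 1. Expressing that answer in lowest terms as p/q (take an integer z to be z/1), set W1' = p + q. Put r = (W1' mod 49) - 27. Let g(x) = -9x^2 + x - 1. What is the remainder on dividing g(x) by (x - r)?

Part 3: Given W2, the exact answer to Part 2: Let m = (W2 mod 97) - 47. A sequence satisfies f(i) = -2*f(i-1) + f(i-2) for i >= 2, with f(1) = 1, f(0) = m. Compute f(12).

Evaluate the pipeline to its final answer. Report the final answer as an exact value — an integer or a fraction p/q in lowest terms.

Part 1: total draws C(10,3) = 120; favorable C(7,3) = 35; P = 7/24; answer 7/24
Part 2: W1 = 7/24; threaded value p + q = 31; r = 4; remainder = value at the root: -9*(4)^2 + 1*(4)^1 - 1 = (-144) + (4) + (-1) = -141; answer -141
Part 3: W2 = -141; m = 6; f(2) = -2*(1) + 1*(6) = 4; iterating: f(2)=4, f(3)=-7, f(4)=18, f(5)=-43, f(6)=104, f(7)=-251, f(8)=606, f(9)=-1463, f(10)=3532, f(11)=-8527, f(12)=20586; answer 20586

20586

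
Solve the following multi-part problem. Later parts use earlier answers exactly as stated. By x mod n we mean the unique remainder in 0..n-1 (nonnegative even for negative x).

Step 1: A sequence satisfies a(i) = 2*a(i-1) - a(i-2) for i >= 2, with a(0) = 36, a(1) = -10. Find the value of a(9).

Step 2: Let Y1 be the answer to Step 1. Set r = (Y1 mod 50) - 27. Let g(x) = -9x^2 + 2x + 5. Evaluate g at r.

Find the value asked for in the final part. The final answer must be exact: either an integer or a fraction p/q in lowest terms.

Step 1: a(2) = 2*(-10) - 1*(36) = -56; iterating: a(2)=-56, a(3)=-102, a(4)=-148, a(5)=-194, a(6)=-240, a(7)=-286, a(8)=-332, a(9)=-378; answer -378
Step 2: Y1 = -378; r = -5; -9*(-5)^2 + 2*(-5)^1 + 5 = (-225) + (-10) + (5) = -230; answer -230

-230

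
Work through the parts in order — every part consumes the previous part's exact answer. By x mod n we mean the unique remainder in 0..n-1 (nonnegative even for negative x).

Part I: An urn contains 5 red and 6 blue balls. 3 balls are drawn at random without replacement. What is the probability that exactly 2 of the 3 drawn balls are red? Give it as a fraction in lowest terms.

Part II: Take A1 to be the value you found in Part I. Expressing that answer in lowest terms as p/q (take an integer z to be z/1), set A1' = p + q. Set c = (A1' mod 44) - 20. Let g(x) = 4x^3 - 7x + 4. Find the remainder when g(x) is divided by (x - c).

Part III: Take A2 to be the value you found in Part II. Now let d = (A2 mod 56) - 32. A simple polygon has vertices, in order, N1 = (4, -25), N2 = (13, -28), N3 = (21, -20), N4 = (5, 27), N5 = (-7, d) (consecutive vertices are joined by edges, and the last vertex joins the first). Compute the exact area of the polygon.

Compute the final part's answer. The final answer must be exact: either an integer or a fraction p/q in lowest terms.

1583/2

Part I: total draws C(11,3) = 165; favorable C(5,2)*C(6,1) = 60; P = 4/11; answer 4/11
Part II: A1 = 4/11; threaded value p + q = 15; c = -5; remainder = value at the root: 4*(-5)^3 - 7*(-5)^1 + 4 = (-500) + (35) + (4) = -461; answer -461
Part III: A2 = -461; d = 11; cross terms: (4*-28 - 13*-25)=213, (13*-20 - 21*-28)=328, (21*27 - 5*-20)=667, (5*11 - -7*27)=244, (-7*-25 - 4*11)=131; twice the area = |1583| = 1583; area = 1583/2; answer 1583/2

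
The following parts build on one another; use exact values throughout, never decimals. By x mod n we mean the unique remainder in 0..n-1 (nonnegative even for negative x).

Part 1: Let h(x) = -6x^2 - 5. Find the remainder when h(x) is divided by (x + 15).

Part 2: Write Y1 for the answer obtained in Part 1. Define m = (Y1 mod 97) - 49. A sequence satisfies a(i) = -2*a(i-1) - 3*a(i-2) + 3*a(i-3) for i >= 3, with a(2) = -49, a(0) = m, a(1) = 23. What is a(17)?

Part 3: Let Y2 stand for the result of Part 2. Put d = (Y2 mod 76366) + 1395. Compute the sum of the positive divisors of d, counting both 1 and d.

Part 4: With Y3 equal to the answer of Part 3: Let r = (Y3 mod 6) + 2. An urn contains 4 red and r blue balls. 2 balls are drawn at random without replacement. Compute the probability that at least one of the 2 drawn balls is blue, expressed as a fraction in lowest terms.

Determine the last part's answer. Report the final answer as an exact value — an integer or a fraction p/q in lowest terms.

Part 1: remainder = value at the root: -6*(-15)^2 - 5 = (-1350) + (-5) = -1355; answer -1355
Part 2: Y1 = -1355; m = -46; a(3) = -2*(-49) - 3*(23) + 3*(-46) = -109; iterating: a(3)=-109, a(4)=434, a(5)=-688, a(6)=-253, a(7)=3872, a(8)=-9049, a(9)=5723, a(10)=27317, a(11)=-98950, a(12)=133118, a(13)=112565, a(14)=-921334, a(15)=1904327, a(16)=-706957, a(17)=-7063069; answer -7063069
Part 3: Y2 = -7063069; d = 40364; 40364 = 2^2 * 10091; sigma = (1 + 2 + 4) * (1 + 10091) = 7 * 10092 = 70644; answer 70644
Part 4: Y3 = 70644; r = 2; total draws C(6,2) = 15; complement C(4,2) = 6; favorable 15 - 6 = 9; P = 3/5; answer 3/5

3/5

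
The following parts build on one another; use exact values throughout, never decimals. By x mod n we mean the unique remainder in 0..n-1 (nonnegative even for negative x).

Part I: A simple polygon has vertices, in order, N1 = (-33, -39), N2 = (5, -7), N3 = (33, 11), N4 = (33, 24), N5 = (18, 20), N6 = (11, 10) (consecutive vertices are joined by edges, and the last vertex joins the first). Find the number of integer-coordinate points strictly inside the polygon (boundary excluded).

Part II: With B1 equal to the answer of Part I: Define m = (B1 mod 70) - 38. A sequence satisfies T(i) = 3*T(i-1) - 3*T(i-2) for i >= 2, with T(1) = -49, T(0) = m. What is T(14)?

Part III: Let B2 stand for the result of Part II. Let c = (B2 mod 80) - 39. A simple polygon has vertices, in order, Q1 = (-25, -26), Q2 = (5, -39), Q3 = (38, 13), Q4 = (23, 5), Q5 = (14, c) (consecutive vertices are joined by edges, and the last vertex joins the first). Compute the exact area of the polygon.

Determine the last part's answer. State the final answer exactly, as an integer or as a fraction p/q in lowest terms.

Part I: cross terms: (-33*-7 - 5*-39)=426, (5*11 - 33*-7)=286, (33*24 - 33*11)=429, (33*20 - 18*24)=228, (18*10 - 11*20)=-40, (11*-39 - -33*10)=-99; twice the area = |1230| = 1230; area = 615; boundary points = 2 + 2 + 13 + 1 + 1 + 1 = 20; strictly interior points = area - boundary/2 + 1 = 606; answer 606
Part II: B1 = 606; m = 8; T(2) = 3*(-49) - 3*(8) = -171; iterating: T(2)=-171, T(3)=-366, T(4)=-585, T(5)=-657, T(6)=-216, T(7)=1323, T(8)=4617, T(9)=9882, T(10)=15795, T(11)=17739, T(12)=5832, T(13)=-35721, T(14)=-124659; answer -124659
Part III: B2 = -124659; c = 22; cross terms: (-25*-39 - 5*-26)=1105, (5*13 - 38*-39)=1547, (38*5 - 23*13)=-109, (23*22 - 14*5)=436, (14*-26 - -25*22)=186; twice the area = |3165| = 3165; area = 3165/2; answer 3165/2

3165/2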